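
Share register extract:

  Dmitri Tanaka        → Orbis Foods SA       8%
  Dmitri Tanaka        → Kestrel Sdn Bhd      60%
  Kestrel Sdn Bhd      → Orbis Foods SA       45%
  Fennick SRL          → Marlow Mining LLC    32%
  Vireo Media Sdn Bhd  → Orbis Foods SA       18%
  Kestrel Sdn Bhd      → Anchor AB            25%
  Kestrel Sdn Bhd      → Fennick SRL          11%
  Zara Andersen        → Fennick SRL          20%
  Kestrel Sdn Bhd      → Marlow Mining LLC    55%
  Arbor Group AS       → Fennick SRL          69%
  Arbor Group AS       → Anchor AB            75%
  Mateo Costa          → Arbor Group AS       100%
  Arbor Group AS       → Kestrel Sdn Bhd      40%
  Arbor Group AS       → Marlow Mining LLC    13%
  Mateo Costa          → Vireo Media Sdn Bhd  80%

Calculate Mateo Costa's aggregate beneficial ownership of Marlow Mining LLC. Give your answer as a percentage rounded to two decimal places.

58.49%

Mateo reaches Marlow along 4 paths.
Via Arbor → Kestrel: 100% × 40% × 55% = 22%.
Via Arbor: 100% × 13% = 13%.
Via Arbor → Fennick: 100% × 69% × 32% = 22.08%.
Via Arbor → Kestrel → Fennick: 100% × 40% × 11% × 32% = 1.408%.
Total: 22% + 13% + 22.08% + 1.408% = 58.488%.
Rounded: 58.49%.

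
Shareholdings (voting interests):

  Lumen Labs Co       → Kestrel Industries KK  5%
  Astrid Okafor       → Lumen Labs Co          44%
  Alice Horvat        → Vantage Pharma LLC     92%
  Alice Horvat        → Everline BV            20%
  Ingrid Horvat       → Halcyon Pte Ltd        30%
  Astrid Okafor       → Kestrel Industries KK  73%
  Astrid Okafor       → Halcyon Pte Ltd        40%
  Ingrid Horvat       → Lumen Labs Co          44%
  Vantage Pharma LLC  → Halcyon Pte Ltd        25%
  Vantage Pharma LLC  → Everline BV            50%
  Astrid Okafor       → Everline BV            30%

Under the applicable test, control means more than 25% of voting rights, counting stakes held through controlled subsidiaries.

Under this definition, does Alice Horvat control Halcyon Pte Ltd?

Alice holds 92% of Vantage, so Alice controls Vantage.
Vantage and Alice together hold 50% + 20% = 70% of Everline, so Alice controls Everline.
In Halcyon, Alice's side holds only 25%, not > 25%.
So Alice does not control Halcyon.

No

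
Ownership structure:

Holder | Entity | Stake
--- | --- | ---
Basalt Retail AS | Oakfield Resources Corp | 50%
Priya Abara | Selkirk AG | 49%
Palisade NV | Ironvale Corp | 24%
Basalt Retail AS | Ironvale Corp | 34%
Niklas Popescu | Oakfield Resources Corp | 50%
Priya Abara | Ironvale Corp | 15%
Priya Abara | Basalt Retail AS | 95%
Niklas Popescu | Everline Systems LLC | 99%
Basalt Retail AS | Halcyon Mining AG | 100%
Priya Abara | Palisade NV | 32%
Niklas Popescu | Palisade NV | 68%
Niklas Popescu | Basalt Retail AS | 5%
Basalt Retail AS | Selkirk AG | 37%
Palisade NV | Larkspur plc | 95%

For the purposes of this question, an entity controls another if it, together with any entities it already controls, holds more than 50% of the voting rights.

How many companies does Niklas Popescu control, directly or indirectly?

3

Niklas holds 68% of Palisade, so Niklas controls Palisade.
Niklas holds 99% of Everline, so Niklas controls Everline.
Palisade holds 95% of Larkspur, so Niklas controls Larkspur.
No other company's threshold is met.
Niklas controls 3 companies.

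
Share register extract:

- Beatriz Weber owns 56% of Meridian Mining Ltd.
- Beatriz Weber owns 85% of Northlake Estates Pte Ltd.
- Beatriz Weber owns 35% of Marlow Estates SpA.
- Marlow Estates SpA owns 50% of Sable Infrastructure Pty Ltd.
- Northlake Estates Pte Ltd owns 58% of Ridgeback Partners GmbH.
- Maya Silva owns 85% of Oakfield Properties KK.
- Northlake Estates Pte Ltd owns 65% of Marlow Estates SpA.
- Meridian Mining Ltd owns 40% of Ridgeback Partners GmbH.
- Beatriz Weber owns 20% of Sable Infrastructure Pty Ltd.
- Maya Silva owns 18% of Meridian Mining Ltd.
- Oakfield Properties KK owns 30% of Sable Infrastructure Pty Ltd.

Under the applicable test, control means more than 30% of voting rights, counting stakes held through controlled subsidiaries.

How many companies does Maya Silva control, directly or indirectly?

1

Maya holds 85% of Oakfield, so Maya controls Oakfield.
No other company's threshold is met.
Maya controls 1 company.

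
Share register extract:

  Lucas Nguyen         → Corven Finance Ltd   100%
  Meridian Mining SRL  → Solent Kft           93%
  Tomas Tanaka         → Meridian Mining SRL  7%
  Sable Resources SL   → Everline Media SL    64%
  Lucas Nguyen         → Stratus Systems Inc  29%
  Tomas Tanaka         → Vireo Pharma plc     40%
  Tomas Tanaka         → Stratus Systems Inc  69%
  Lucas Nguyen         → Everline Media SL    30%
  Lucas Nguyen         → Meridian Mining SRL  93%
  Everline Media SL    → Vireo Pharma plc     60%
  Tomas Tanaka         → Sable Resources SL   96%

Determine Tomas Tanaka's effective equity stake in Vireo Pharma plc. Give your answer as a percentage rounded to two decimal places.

76.86%

Tomas reaches Vireo along 2 paths.
Direct stake: 40% = 40%.
Via Sable → Everline: 96% × 64% × 60% = 36.864%.
Total: 40% + 36.864% = 76.864%.
Rounded: 76.86%.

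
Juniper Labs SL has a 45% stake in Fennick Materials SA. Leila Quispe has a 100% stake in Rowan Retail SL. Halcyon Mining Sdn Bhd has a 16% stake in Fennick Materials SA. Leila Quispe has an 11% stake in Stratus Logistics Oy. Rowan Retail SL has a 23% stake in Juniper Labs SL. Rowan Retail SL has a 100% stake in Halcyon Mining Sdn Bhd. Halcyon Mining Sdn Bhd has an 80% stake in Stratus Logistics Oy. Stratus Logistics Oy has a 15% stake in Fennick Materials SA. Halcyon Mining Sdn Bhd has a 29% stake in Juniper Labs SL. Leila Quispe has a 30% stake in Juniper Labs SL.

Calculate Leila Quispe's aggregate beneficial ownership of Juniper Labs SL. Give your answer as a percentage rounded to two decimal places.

82.00%

Leila reaches Juniper along 3 paths.
Direct stake: 30% = 30%.
Via Rowan: 100% × 23% = 23%.
Via Rowan → Halcyon: 100% × 100% × 29% = 29%.
Total: 30% + 23% + 29% = 82%.
Rounded: 82.00%.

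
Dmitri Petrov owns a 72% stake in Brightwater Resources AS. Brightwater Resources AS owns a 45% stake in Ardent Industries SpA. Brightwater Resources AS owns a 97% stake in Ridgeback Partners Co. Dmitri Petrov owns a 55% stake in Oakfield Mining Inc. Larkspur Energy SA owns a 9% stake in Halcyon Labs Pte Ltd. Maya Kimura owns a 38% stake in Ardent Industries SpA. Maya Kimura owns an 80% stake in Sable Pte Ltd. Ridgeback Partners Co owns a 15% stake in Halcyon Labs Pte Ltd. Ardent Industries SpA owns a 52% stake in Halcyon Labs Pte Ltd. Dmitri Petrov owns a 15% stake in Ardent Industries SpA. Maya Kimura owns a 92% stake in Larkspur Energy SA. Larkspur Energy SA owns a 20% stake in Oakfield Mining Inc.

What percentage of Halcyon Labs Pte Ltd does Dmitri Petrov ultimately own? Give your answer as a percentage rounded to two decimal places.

Dmitri reaches Halcyon along 3 paths.
Via Ardent: 15% × 52% = 7.8%.
Via Brightwater → Ardent: 72% × 45% × 52% = 16.848%.
Via Brightwater → Ridgeback: 72% × 97% × 15% = 10.476%.
Total: 7.8% + 16.848% + 10.476% = 35.124%.
Rounded: 35.12%.

35.12%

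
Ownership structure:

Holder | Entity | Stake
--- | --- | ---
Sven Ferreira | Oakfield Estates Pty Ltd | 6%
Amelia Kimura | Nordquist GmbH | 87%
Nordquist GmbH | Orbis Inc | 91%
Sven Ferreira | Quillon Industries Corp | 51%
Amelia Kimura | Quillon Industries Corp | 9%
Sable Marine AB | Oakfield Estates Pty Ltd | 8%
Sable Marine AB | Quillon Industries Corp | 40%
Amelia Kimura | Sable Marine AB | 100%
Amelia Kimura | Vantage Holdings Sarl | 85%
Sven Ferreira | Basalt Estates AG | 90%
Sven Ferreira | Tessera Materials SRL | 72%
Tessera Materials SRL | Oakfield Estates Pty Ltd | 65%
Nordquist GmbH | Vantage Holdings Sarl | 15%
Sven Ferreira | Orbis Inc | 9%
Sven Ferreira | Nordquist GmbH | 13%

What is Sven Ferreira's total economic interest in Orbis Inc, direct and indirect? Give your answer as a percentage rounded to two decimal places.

Sven reaches Orbis along 2 paths.
Via Nordquist: 13% × 91% = 11.83%.
Direct stake: 9% = 9%.
Total: 11.83% + 9% = 20.83%.

20.83%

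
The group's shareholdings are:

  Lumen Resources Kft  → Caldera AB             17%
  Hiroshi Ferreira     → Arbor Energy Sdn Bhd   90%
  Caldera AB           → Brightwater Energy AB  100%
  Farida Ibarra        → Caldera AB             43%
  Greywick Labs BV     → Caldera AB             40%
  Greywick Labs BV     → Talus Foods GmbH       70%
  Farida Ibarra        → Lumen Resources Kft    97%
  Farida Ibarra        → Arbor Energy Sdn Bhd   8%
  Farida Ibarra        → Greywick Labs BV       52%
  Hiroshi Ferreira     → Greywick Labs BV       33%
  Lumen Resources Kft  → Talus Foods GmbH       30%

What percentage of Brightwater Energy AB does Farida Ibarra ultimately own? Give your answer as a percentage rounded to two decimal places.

Farida reaches Brightwater along 3 paths.
Via Lumen → Caldera: 97% × 17% × 100% = 16.49%.
Via Greywick → Caldera: 52% × 40% × 100% = 20.8%.
Via Caldera: 43% × 100% = 43%.
Total: 16.49% + 20.8% + 43% = 80.29%.

80.29%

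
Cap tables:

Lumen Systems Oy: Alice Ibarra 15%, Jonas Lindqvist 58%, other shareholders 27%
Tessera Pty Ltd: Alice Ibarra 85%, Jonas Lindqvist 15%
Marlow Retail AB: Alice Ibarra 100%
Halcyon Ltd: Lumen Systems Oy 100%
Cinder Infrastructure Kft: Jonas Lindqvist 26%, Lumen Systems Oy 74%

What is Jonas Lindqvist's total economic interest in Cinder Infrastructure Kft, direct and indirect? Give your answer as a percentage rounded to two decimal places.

68.92%

Jonas reaches Cinder along 2 paths.
Direct stake: 26% = 26%.
Via Lumen: 58% × 74% = 42.92%.
Total: 26% + 42.92% = 68.92%.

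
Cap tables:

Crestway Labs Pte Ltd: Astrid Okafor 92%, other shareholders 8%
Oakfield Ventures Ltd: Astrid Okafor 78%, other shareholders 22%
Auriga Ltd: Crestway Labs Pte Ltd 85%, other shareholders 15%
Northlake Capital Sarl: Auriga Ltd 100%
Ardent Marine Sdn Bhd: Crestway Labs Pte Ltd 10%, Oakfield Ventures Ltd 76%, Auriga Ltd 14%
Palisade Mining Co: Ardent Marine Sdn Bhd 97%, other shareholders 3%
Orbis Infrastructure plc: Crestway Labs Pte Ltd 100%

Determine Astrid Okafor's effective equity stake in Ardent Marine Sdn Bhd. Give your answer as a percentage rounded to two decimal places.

79.43%

Astrid reaches Ardent along 3 paths.
Via Crestway: 92% × 10% = 9.2%.
Via Oakfield: 78% × 76% = 59.28%.
Via Crestway → Auriga: 92% × 85% × 14% = 10.948%.
Total: 9.2% + 59.28% + 10.948% = 79.428%.
Rounded: 79.43%.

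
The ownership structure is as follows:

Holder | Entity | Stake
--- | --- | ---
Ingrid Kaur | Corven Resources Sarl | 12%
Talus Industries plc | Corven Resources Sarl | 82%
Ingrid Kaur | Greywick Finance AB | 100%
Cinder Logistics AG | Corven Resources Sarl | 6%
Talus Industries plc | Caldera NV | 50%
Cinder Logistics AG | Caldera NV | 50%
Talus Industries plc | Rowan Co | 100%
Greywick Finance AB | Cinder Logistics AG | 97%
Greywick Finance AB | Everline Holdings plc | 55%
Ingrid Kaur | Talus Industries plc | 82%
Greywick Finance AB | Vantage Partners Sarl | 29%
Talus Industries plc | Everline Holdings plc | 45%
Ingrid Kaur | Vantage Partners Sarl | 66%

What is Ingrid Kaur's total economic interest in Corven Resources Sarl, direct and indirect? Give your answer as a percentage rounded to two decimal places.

Ingrid reaches Corven along 3 paths.
Via Greywick → Cinder: 100% × 97% × 6% = 5.82%.
Direct stake: 12% = 12%.
Via Talus: 82% × 82% = 67.24%.
Total: 5.82% + 12% + 67.24% = 85.06%.

85.06%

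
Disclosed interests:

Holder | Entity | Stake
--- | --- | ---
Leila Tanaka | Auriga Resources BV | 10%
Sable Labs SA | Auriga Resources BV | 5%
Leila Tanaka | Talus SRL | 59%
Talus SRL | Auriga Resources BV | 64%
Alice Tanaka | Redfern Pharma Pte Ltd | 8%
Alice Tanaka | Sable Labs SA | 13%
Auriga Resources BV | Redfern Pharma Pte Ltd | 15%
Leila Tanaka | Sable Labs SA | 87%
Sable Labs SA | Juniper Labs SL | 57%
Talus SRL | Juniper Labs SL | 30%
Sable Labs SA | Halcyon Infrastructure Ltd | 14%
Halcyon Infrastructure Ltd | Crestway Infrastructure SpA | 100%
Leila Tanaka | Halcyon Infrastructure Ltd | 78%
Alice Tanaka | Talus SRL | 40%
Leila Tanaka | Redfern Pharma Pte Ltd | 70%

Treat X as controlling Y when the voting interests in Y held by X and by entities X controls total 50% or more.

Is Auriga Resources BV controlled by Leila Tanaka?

Leila holds 87% of Sable, so Leila controls Sable.
Leila holds 59% of Talus, so Leila controls Talus.
Talus and Sable and Leila together hold 64% + 5% + 10% = 79% of Auriga, so Leila controls Auriga.

Yes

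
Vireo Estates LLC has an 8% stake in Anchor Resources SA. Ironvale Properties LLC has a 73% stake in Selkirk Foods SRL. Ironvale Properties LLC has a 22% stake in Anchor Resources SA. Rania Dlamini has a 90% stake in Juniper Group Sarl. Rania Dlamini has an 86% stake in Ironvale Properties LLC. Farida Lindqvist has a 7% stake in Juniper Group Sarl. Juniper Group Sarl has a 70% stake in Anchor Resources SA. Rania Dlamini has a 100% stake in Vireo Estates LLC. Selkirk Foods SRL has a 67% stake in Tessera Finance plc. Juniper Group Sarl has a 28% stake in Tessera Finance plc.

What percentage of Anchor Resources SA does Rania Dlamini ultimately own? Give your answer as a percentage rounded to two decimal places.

89.92%

Rania reaches Anchor along 3 paths.
Via Vireo: 100% × 8% = 8%.
Via Juniper: 90% × 70% = 63%.
Via Ironvale: 86% × 22% = 18.92%.
Total: 8% + 63% + 18.92% = 89.92%.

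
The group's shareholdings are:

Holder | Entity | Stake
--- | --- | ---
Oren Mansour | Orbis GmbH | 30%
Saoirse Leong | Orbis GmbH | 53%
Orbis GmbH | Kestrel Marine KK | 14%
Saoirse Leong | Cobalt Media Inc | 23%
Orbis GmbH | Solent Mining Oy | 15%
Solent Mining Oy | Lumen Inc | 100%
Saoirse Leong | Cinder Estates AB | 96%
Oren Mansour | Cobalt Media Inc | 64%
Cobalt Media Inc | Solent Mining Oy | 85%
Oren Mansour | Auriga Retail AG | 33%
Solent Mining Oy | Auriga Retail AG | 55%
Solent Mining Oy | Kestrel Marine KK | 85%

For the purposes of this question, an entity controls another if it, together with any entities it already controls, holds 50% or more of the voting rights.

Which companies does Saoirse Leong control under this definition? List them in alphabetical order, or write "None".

Cinder Estates AB, Orbis GmbH

Saoirse holds 53% of Orbis, so Saoirse controls Orbis.
Saoirse holds 96% of Cinder, so Saoirse controls Cinder.
No other company's threshold is met.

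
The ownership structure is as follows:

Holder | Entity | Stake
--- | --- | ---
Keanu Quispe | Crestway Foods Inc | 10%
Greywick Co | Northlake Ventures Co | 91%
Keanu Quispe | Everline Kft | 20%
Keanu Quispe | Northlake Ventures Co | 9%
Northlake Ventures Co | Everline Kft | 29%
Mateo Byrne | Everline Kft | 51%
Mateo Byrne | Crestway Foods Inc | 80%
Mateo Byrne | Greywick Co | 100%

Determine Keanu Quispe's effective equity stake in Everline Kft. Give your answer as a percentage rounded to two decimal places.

Keanu reaches Everline along 2 paths.
Direct stake: 20% = 20%.
Via Northlake: 9% × 29% = 2.61%.
Total: 20% + 2.61% = 22.61%.

22.61%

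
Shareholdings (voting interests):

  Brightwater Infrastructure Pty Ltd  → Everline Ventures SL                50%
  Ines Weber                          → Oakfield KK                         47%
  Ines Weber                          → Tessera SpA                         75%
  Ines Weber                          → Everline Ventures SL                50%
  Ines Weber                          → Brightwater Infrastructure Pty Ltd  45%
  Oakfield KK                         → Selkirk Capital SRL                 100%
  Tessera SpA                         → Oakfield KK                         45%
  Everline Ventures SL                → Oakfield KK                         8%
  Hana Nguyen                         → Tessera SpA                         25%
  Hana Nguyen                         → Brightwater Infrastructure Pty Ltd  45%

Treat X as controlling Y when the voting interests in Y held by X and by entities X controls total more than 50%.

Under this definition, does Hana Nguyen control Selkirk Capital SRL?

Hana's largest direct stake is 45% in Brightwater, which does not meet the threshold, so Hana controls no company.
Neither Hana nor any entity Hana controls holds any voting interest in Selkirk.
So Hana does not control Selkirk.

No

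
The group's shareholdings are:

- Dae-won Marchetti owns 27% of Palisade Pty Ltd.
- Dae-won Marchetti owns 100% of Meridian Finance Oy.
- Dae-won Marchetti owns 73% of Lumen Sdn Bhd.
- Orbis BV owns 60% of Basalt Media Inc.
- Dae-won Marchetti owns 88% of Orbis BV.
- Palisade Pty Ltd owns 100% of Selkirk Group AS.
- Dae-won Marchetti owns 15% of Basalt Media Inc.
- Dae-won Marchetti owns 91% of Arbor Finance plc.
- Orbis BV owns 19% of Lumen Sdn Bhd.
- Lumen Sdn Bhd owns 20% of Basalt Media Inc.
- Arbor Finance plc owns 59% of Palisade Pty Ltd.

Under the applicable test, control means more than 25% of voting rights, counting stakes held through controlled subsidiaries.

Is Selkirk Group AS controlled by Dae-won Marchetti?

Dae-won holds 91% of Arbor, so Dae-won controls Arbor.
Arbor and Dae-won together hold 59% + 27% = 86% of Palisade, so Dae-won controls Palisade.
Palisade holds 100% of Selkirk, so Dae-won controls Selkirk.

Yes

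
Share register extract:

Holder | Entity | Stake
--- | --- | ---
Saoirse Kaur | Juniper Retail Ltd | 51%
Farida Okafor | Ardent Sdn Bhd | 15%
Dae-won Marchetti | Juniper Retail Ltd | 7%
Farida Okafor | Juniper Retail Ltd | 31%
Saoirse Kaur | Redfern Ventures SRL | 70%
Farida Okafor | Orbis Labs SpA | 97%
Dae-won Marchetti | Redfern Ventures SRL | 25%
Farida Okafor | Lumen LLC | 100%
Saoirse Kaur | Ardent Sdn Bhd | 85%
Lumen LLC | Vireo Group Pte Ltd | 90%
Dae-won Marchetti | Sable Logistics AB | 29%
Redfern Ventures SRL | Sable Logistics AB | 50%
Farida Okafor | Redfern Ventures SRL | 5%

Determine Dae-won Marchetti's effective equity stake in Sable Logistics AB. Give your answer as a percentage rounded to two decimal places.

Dae-won reaches Sable along 2 paths.
Direct stake: 29% = 29%.
Via Redfern: 25% × 50% = 12.5%.
Total: 29% + 12.5% = 41.5%.
Rounded: 41.50%.

41.50%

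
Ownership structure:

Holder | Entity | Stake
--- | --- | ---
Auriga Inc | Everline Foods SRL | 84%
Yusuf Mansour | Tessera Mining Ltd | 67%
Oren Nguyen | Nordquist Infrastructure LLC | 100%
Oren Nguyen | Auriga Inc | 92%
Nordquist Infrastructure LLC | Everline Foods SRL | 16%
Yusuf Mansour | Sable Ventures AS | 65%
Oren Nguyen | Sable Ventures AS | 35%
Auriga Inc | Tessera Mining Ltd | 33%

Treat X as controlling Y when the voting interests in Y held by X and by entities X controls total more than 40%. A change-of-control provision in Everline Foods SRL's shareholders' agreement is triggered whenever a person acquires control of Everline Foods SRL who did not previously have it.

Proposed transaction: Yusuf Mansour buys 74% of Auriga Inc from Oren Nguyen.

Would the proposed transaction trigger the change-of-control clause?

Yes

The purchase adds only to Yusuf's holdings (Oren's stake shrinks), so Yusuf is the only person who could newly come to control Everline.
Yusuf holds 65% of Sable, so Yusuf controls Sable.
Yusuf holds 67% of Tessera, so Yusuf controls Tessera.
Neither Yusuf nor any entity Yusuf controls holds any voting interest in Everline.
So before the transaction, Yusuf does not control Everline.
After the purchase, Yusuf holds 74% of Auriga directly, and Oren's stake falls to 18%.
Yusuf holds 74% of Auriga, so Yusuf controls Auriga.
Auriga holds 84% of Everline, so Yusuf controls Everline.
Yusuf did not control Everline before and does after, so the clause is triggered.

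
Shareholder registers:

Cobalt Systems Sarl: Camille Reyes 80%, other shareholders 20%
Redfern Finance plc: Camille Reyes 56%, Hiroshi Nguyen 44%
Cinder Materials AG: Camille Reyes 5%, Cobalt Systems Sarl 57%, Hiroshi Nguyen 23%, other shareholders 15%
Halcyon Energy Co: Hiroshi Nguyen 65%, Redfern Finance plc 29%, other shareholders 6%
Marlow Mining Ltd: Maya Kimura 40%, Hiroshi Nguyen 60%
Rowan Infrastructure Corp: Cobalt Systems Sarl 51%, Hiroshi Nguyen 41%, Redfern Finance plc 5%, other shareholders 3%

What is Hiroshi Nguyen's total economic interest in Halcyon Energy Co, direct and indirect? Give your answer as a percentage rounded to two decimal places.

77.76%

Hiroshi reaches Halcyon along 2 paths.
Direct stake: 65% = 65%.
Via Redfern: 44% × 29% = 12.76%.
Total: 65% + 12.76% = 77.76%.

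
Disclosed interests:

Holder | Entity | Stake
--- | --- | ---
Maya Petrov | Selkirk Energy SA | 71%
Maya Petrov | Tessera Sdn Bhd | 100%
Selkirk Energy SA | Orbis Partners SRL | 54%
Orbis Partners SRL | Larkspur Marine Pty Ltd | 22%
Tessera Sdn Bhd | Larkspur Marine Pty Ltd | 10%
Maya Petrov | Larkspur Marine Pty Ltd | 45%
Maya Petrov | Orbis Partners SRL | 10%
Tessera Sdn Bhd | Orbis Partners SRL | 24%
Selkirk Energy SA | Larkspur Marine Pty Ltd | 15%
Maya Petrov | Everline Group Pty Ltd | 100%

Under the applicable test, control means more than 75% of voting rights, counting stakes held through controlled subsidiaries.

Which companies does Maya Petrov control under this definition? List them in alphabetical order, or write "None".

Everline Group Pty Ltd, Tessera Sdn Bhd

Maya holds 100% of Tessera, so Maya controls Tessera.
Maya holds 100% of Everline, so Maya controls Everline.
No other company's threshold is met.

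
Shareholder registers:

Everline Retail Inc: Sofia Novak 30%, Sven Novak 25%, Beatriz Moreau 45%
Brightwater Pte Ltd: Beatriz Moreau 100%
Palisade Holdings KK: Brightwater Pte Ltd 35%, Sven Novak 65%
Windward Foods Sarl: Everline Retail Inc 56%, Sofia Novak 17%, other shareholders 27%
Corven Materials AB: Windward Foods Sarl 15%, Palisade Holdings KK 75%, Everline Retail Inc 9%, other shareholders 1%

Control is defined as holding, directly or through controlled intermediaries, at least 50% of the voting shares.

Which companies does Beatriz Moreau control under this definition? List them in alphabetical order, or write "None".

Beatriz holds 100% of Brightwater, so Beatriz controls Brightwater.
No other company's threshold is met.

Brightwater Pte Ltd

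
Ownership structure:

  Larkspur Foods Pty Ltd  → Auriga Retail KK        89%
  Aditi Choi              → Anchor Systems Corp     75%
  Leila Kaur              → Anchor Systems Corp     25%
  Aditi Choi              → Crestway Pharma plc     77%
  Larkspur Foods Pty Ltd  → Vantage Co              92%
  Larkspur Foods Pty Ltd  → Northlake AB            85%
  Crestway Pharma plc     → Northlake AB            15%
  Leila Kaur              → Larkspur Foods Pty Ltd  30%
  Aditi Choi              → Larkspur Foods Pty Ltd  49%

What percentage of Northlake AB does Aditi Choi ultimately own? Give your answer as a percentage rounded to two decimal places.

Aditi reaches Northlake along 2 paths.
Via Larkspur: 49% × 85% = 41.65%.
Via Crestway: 77% × 15% = 11.55%.
Total: 41.65% + 11.55% = 53.2%.
Rounded: 53.20%.

53.20%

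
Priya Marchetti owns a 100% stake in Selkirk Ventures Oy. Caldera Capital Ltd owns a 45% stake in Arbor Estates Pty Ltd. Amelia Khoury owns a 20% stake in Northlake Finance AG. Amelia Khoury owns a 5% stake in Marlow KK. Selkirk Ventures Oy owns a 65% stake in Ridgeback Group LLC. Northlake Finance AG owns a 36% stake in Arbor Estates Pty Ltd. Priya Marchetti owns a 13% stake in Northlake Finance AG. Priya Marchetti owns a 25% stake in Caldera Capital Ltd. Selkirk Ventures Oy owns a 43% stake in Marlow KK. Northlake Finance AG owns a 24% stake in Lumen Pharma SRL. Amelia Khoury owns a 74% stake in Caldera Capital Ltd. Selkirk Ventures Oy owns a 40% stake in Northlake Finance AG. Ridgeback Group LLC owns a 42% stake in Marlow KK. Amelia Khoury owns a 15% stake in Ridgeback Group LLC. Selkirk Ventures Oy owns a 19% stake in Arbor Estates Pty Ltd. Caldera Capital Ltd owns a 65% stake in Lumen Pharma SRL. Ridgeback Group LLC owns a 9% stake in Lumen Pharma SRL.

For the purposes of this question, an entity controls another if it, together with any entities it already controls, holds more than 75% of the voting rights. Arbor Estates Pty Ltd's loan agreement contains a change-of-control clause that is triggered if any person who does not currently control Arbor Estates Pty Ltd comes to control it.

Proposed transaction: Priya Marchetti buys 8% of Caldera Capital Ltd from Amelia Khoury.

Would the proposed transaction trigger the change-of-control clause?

No

The purchase adds only to Priya's holdings (Amelia's stake shrinks), so Priya is the only person who could newly come to control Arbor.
Priya holds 100% of Selkirk, so Priya controls Selkirk.
In Arbor, Priya's side holds only 19%, not > 75%.
So before the transaction, Priya does not control Arbor.
After the purchase, Priya's direct stake in Caldera rises to 25% + 8% = 33%, and Amelia's stake falls to 66%.
Priya's side now holds 33% of Caldera, not > 75%, so Priya still does not control Caldera.
After the transaction, Priya's side holds 19% of Arbor, not > 75%, so Priya still does not control Arbor.
No new person acquires control, so the clause is not triggered.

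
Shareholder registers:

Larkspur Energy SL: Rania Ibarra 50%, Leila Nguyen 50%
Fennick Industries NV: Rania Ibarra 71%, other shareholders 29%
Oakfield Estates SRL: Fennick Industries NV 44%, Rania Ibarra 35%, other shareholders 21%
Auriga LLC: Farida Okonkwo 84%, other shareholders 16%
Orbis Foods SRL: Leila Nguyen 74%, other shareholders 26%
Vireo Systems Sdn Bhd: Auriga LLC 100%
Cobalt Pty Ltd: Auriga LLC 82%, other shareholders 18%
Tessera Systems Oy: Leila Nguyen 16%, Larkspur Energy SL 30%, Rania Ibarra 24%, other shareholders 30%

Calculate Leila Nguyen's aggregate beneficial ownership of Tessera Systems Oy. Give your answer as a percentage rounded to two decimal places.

Leila reaches Tessera along 2 paths.
Direct stake: 16% = 16%.
Via Larkspur: 50% × 30% = 15%.
Total: 16% + 15% = 31%.
Rounded: 31.00%.

31.00%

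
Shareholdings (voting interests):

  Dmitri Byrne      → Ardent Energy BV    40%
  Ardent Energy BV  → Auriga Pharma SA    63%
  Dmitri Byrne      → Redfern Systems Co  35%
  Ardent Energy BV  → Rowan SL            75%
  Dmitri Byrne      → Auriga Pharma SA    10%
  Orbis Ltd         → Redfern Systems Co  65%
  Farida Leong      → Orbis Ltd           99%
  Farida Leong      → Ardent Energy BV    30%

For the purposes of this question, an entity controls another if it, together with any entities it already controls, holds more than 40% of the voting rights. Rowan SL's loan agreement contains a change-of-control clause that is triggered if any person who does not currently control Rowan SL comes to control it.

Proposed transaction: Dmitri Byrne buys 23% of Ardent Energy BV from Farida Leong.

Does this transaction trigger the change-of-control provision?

The purchase adds only to Dmitri's holdings (Farida's stake shrinks), so Dmitri is the only person who could newly come to control Rowan.
Dmitri's largest direct stake is 40% in Ardent, which does not meet the threshold, so Dmitri controls no company.
Neither Dmitri nor any entity Dmitri controls holds any voting interest in Rowan.
So before the transaction, Dmitri does not control Rowan.
After the purchase, Dmitri's direct stake in Ardent rises to 40% + 23% = 63%, and Farida's stake falls to 7%.
Dmitri holds 63% of Ardent, so Dmitri controls Ardent.
Ardent holds 75% of Rowan, so Dmitri controls Rowan.
Dmitri did not control Rowan before and does after, so the clause is triggered.

Yes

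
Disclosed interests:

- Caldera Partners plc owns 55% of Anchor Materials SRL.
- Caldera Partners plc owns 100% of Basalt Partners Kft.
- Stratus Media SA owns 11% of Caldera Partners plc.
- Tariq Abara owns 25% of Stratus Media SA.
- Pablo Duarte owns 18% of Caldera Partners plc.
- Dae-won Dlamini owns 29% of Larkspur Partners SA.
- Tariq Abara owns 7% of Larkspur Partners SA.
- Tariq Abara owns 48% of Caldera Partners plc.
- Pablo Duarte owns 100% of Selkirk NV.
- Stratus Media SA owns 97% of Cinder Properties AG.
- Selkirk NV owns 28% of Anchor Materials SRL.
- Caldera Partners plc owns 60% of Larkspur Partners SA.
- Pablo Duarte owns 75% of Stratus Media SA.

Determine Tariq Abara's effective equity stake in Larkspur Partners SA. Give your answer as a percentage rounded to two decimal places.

37.45%

Tariq reaches Larkspur along 3 paths.
Direct stake: 7% = 7%.
Via Stratus → Caldera: 25% × 11% × 60% = 1.65%.
Via Caldera: 48% × 60% = 28.8%.
Total: 7% + 1.65% + 28.8% = 37.45%.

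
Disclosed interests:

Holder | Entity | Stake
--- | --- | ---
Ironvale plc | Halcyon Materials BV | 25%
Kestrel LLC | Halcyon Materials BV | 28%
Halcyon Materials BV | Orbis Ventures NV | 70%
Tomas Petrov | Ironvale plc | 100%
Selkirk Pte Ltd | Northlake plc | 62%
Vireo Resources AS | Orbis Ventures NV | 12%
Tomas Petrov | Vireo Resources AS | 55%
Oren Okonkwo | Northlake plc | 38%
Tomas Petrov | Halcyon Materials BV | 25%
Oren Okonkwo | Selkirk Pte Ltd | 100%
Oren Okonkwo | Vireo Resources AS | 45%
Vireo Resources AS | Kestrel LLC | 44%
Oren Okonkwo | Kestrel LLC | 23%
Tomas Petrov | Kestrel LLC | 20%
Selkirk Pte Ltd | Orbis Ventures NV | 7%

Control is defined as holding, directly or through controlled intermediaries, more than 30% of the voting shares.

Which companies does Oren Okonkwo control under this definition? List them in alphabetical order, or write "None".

Oren holds 45% of Vireo, so Oren controls Vireo.
Oren and Vireo together hold 23% + 44% = 67% of Kestrel, so Oren controls Kestrel.
Oren holds 100% of Selkirk, so Oren controls Selkirk.
Selkirk and Oren together hold 62% + 38% = 100% of Northlake, so Oren controls Northlake.
No other company's threshold is met.

Kestrel LLC, Northlake plc, Selkirk Pte Ltd, Vireo Resources AS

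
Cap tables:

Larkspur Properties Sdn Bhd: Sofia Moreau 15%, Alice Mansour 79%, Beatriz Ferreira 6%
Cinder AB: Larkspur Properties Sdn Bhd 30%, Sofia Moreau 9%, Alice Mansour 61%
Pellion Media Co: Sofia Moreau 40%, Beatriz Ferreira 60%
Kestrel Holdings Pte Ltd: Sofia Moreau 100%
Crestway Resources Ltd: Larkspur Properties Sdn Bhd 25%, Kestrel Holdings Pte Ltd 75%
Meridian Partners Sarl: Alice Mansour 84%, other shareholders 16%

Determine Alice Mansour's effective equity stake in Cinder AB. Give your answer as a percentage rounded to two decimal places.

84.70%

Alice reaches Cinder along 2 paths.
Via Larkspur: 79% × 30% = 23.7%.
Direct stake: 61% = 61%.
Total: 23.7% + 61% = 84.7%.
Rounded: 84.70%.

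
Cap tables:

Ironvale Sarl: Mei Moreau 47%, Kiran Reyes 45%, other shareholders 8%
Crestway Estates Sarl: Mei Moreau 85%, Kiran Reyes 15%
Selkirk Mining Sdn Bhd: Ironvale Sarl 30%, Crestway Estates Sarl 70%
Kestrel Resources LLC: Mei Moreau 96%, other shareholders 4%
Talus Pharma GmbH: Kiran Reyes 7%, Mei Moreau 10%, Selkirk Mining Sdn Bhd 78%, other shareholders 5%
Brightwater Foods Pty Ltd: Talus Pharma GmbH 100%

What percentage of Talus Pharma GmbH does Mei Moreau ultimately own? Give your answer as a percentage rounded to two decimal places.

Mei reaches Talus along 3 paths.
Direct stake: 10% = 10%.
Via Ironvale → Selkirk: 47% × 30% × 78% = 10.998%.
Via Crestway → Selkirk: 85% × 70% × 78% = 46.41%.
Total: 10% + 10.998% + 46.41% = 67.408%.
Rounded: 67.41%.

67.41%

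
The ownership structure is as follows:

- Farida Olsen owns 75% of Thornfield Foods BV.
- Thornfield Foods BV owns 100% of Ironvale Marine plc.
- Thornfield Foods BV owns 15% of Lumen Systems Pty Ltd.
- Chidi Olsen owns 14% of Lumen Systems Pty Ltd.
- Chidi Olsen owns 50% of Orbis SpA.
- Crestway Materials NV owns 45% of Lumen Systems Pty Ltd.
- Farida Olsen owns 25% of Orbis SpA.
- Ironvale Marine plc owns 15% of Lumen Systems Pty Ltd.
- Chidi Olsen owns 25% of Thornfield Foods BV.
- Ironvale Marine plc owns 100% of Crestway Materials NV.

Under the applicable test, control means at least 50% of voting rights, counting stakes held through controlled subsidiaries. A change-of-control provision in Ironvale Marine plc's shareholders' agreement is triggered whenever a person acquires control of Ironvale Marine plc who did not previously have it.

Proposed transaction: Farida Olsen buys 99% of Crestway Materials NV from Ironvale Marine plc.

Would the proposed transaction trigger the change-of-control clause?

No

The purchase adds only to Farida's holdings (Ironvale's stake shrinks), so Farida is the only person who could newly come to control Ironvale.
Farida holds 75% of Thornfield, so Farida controls Thornfield.
Thornfield holds 100% of Ironvale, so Farida controls Ironvale.
So Farida already controls Ironvale before the transaction.
After the purchase, Farida holds 99% of Crestway directly, and Ironvale's stake falls to 1%.
Farida controlled Ironvale already, so this is not a new person acquiring control; every other person's position is unchanged or reduced.
No new person acquires control, so the clause is not triggered.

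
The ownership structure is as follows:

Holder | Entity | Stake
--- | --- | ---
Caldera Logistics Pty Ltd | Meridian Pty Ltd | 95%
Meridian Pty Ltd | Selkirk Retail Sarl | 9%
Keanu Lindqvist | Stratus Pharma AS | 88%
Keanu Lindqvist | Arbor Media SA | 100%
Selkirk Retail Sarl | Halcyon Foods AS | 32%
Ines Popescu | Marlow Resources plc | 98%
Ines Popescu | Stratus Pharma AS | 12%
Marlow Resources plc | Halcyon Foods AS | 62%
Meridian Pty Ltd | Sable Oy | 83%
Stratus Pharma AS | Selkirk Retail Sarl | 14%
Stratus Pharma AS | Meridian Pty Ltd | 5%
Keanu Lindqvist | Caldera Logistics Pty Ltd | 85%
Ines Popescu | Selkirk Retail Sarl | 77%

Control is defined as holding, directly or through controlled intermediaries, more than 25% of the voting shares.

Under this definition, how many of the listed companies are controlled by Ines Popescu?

Ines holds 77% of Selkirk, so Ines controls Selkirk.
Ines holds 98% of Marlow, so Ines controls Marlow.
Selkirk and Marlow together hold 32% + 62% = 94% of Halcyon, so Ines controls Halcyon.
No other company's threshold is met.
Ines controls 3 companies.

3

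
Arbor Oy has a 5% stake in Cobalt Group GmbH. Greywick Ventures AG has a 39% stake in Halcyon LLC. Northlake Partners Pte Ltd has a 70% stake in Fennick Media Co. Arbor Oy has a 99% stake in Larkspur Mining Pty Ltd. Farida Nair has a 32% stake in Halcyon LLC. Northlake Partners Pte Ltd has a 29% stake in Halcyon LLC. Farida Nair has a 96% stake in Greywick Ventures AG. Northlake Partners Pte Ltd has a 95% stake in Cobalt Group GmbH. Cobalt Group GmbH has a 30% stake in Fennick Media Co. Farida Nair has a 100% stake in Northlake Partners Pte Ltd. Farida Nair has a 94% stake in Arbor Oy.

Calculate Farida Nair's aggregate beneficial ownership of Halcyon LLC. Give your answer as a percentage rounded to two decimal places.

98.44%

Farida reaches Halcyon along 3 paths.
Direct stake: 32% = 32%.
Via Northlake: 100% × 29% = 29%.
Via Greywick: 96% × 39% = 37.44%.
Total: 32% + 29% + 37.44% = 98.44%.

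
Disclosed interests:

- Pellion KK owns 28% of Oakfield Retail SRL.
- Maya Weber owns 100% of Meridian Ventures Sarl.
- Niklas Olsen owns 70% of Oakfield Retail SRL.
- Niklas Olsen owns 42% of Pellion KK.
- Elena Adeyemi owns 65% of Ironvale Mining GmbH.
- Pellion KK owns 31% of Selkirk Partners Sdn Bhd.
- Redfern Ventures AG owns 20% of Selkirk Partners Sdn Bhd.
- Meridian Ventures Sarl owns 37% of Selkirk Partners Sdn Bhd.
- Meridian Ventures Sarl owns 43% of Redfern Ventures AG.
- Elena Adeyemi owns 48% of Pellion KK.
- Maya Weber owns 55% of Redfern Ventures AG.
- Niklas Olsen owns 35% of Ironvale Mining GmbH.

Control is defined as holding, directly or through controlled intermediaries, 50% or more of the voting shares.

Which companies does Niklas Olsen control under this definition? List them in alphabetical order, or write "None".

Niklas holds 70% of Oakfield, so Niklas controls Oakfield.
No other company's threshold is met.

Oakfield Retail SRL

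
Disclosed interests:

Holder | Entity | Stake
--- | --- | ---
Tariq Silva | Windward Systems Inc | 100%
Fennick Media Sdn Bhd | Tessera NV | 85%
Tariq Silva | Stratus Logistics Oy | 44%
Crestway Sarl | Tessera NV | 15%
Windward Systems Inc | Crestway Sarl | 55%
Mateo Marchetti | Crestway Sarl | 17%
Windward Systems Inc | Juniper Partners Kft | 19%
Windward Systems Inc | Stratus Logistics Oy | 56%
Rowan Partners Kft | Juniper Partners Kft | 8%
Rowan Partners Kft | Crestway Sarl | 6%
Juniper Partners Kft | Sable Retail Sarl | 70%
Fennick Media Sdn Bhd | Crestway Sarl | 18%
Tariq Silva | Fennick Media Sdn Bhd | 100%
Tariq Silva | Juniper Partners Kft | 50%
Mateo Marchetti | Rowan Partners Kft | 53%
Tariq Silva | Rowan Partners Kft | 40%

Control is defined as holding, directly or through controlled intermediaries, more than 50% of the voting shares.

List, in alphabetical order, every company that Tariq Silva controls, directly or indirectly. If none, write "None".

Crestway Sarl, Fennick Media Sdn Bhd, Juniper Partners Kft, Sable Retail Sarl, Stratus Logistics Oy, Tessera NV, Windward Systems Inc

Tariq holds 100% of Windward, so Tariq controls Windward.
Tariq holds 100% of Fennick, so Tariq controls Fennick.
Windward and Tariq together hold 19% + 50% = 69% of Juniper, so Tariq controls Juniper.
Windward and Fennick together hold 55% + 18% = 73% of Crestway, so Tariq controls Crestway.
Windward and Tariq together hold 56% + 44% = 100% of Stratus, so Tariq controls Stratus.
Juniper holds 70% of Sable, so Tariq controls Sable.
Crestway and Fennick together hold 15% + 85% = 100% of Tessera, so Tariq controls Tessera.
No other company's threshold is met.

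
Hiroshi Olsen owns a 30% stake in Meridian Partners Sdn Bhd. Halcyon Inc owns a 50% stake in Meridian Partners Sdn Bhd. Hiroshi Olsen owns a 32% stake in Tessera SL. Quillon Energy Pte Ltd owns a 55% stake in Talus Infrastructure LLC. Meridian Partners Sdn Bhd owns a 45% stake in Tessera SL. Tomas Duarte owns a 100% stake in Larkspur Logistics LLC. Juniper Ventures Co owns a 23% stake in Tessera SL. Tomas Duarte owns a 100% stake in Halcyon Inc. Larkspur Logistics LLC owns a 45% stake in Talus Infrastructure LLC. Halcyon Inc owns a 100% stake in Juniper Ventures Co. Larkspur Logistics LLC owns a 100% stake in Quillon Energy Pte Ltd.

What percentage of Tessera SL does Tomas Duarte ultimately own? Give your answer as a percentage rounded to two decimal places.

Tomas reaches Tessera along 2 paths.
Via Halcyon → Meridian: 100% × 50% × 45% = 22.5%.
Via Halcyon → Juniper: 100% × 100% × 23% = 23%.
Total: 22.5% + 23% = 45.5%.
Rounded: 45.50%.

45.50%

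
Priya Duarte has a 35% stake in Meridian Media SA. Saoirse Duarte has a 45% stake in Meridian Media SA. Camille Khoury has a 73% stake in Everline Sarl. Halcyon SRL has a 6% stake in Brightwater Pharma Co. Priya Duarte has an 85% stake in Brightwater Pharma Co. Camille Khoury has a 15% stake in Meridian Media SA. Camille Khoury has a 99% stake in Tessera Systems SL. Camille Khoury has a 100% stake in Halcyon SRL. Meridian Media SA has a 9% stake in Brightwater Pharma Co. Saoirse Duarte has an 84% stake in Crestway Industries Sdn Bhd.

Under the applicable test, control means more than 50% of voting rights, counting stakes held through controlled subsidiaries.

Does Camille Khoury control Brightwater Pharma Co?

No

Camille holds 100% of Halcyon, so Camille controls Halcyon.
Camille holds 73% of Everline, so Camille controls Everline.
Camille holds 99% of Tessera, so Camille controls Tessera.
In Brightwater, Camille's side holds only 6%, not > 50%.
So Camille does not control Brightwater.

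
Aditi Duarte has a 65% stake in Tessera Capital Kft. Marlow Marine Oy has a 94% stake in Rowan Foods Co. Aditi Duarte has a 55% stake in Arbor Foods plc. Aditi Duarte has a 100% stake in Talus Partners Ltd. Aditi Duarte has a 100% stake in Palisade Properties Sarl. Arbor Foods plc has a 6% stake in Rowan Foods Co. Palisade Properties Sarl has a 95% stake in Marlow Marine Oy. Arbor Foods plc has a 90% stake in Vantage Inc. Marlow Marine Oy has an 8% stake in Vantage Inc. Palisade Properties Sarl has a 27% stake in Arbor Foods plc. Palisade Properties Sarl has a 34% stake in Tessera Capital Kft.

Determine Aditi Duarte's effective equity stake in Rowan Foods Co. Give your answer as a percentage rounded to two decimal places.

Aditi reaches Rowan along 3 paths.
Via Palisade → Marlow: 100% × 95% × 94% = 89.3%.
Via Arbor: 55% × 6% = 3.3%.
Via Palisade → Arbor: 100% × 27% × 6% = 1.62%.
Total: 89.3% + 3.3% + 1.62% = 94.22%.

94.22%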